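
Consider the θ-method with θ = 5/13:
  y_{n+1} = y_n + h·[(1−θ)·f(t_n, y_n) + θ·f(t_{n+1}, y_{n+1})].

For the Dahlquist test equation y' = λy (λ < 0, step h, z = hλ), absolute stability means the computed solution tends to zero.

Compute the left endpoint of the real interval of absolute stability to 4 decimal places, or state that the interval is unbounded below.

Set f=λy, z=hλ:
  y_{n+1} = y_n + z·[8/13·y_n + 5/13·y_{n+1}] ⇒ (1 − 5/13z)y_{n+1} = (1 + 8/13z)y_n
  Hence R(z) = (1 + 8/13z)/(1 − 5/13z).

Find x<0 with |R(x)|<1.
x=-1.37: |R|=0.1028
R=−1: 1+8/13x = −1+5/13x ⇒ -3/13x=2 ⇒ x=2/(-3/13)=-8.6667
Confirm numerically:
  x=-8.584: |R|=0.99557 <1
  x=-6.340: |R|=0.84385 <1
  x=-5.412: |R|=0.75627 <1
  x=-3.779: |R|=0.54027 <1
  x=-9.130: |R|=1.02370 >1
  x=-9.106: |R|=1.02252 >1
  x=-8.876: |R|=1.01094 >1
Stable set (-8.6667, 0).

z* = -8.6667.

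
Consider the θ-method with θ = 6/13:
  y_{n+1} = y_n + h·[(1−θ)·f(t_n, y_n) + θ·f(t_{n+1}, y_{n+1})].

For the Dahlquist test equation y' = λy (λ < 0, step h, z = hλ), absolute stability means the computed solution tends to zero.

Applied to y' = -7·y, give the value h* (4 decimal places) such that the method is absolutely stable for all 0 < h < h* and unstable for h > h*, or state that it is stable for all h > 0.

(-26.0000,0); λ=-7 ⇒ h* = (26)/7 = 3.7143.

With y'=λy (z=hλ):
  y_{n+1} = y_n + z·[7/13·y_n + 6/13·y_{n+1}] ⇒ (1 − 6/13z)y_{n+1} = (1 + 7/13z)y_n
  R(z) = (1 + 7/13z)/(1 − 6/13z).

Solve |R(x)|<1 on ℝ⁻.
x=-1.36: |R|=0.1645
R=−1: 1+7/13x = −1+6/13x ⇒ -1/13x=2 ⇒ x=2/(-1/13)=-26.0000
Confirm numerically:
  x=-25.554: |R|=0.99732 <1
  x=-21.384: |R|=0.96733 <1
  x=-16.554: |R|=0.91590 <1
  x=-11.241: |R|=0.81654 <1
  x=-26.456: |R|=1.00266 >1
  x=-26.204: |R|=1.00120 >1
Interval (-26.0000, 0).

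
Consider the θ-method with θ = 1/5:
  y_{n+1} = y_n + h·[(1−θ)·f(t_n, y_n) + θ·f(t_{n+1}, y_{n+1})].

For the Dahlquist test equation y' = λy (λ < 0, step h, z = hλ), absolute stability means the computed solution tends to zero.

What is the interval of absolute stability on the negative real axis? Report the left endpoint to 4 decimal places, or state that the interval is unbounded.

Test eqn y'=λy, z=hλ:
  y_{n+1} = y_n + z·[4/5·y_n + 1/5·y_{n+1}] ⇒ (1 − 1/5z)y_{n+1} = (1 + 4/5z)y_n
  ⇒ R(z) = (1 + 4/5z)/(1 − 1/5z).

Boundary: |R(x)|=1, x<0.
x=-0.68: |R|=0.4014
R=−1: 1+4/5x = −1+1/5x ⇒ -3/5x=2 ⇒ x=2/(-3/5)=-3.3333
Confirm numerically:
  x=-2.390: |R|=0.61705 <1
  x=-2.273: |R|=0.56263 <1
  x=-2.041: |R|=0.44937 <1
  x=-1.434: |R|=0.11439 <1
  x=-3.920: |R|=1.19731 >1
  x=-3.884: |R|=1.18595 >1
  x=-3.644: |R|=1.10782 >1
Stable set (-3.3333, 0).

z∈(-3.3333,0).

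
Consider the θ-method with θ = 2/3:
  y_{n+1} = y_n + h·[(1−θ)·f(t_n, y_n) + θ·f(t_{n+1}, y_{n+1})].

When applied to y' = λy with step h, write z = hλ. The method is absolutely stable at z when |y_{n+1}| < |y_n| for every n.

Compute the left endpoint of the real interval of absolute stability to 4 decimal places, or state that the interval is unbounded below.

With y'=λy (z=hλ):
  y_{n+1} = y_n + z·[1/3·y_n + 2/3·y_{n+1}] ⇒ (1 − 2/3z)y_{n+1} = (1 + 1/3z)y_n
  Hence R(z) = (1 + 1/3z)/(1 − 2/3z).

Need |R(x)|<1, x<0.
x=-1.23: |R|=0.3242
x=-2: |R|=0.1429
x=-10: |R|=0.3043
x=-100: |R|=0.4778
θ=2/3≥1/2 ⇒ |1+1/3x|<|1−2/3x| ∀x<0 ⇒ unbounded interval.

interval (−∞, 0).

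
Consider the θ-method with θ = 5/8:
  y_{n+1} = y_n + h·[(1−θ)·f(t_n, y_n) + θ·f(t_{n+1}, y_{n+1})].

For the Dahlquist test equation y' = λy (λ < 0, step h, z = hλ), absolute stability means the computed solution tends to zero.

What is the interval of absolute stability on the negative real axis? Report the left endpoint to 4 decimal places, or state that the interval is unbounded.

interval (−∞, 0).

With y'=λy (z=hλ):
  y_{n+1} = y_n + z·[3/8·y_n + 5/8·y_{n+1}] ⇒ (1 − 5/8z)y_{n+1} = (1 + 3/8z)y_n
  so R(z) = (1 + 3/8z)/(1 − 5/8z).

Need |R(x)|<1, x<0.
x=-1.17: |R|=0.3242
x=-2: |R|=0.1111
x=-10: |R|=0.3793
x=-100: |R|=0.5748
θ=5/8≥1/2 ⇒ |1+3/8x|<|1−5/8x| ∀x<0 ⇒ unbounded interval.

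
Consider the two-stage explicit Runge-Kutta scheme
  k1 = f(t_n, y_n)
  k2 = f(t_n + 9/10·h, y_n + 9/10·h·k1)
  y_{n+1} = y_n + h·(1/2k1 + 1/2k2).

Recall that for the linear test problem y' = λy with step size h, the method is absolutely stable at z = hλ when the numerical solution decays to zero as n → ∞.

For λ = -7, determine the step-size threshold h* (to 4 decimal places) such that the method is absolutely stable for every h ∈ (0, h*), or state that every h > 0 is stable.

(-2.2222,0); λ=-7 ⇒ h* = (20/9)/7 = 0.3175.

On y'=λy, z=hλ:
  k1=λy_n ⇒ h·k1=z·y_n;  k2=λ(1+9/10z)y_n ⇒ h·k2=z(1+9/10z)y_n
  y_{n+1}/y_n = 1 + 1/2z + 1/2z(1+9/10z) = 1 + z + 9/20z²
  so R(z) = 1 + z + 9/20z².

Need |R(x)|<1, x<0.
x=-0.42: |R|=0.6594
R=1: x+9/20x²=0 ⇒ x=−20/9=-2.2222; min R=1−1/(4·9/20)=0.4444>−1
Confirm numerically:
  x=-1.864: |R|=0.69952 <1
  x=-1.470: |R|=0.50240 <1
  x=-1.415: |R|=0.48600 <1
  x=-1.289: |R|=0.45868 <1
  x=-2.726: |R|=1.61798 >1
  x=-2.474: |R|=1.28030 >1
  x=-2.317: |R|=1.09882 >1
So |R|<1 on (-2.2222, 0).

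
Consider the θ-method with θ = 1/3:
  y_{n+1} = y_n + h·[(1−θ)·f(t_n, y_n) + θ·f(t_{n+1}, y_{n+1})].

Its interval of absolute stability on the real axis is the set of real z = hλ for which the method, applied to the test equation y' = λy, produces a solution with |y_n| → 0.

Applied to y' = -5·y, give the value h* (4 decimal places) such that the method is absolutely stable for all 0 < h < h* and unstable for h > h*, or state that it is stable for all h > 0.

(-6.0000,0); λ=-5 ⇒ h* = (6)/5 = 1.2000.

Set f=λy, z=hλ:
  y_{n+1} = y_n + z·[2/3·y_n + 1/3·y_{n+1}] ⇒ (1 − 1/3z)y_{n+1} = (1 + 2/3z)y_n
  R(z) = (1 + 2/3z)/(1 − 1/3z).

Solve |R(x)|<1 on ℝ⁻.
x=-1.63: |R|=0.0562
R=−1: 1+2/3x = −1+1/3x ⇒ -1/3x=2 ⇒ x=2/(-1/3)=-6.0000
Confirm numerically:
  x=-5.969: |R|=0.99654 <1
  x=-5.150: |R|=0.89571 <1
  x=-3.252: |R|=0.56046 <1
  x=-2.893: |R|=0.47276 <1
  x=-6.584: |R|=1.06093 >1
  x=-6.394: |R|=1.04194 >1
  x=-6.339: |R|=1.03630 >1
So |R|<1 on (-6.0000, 0).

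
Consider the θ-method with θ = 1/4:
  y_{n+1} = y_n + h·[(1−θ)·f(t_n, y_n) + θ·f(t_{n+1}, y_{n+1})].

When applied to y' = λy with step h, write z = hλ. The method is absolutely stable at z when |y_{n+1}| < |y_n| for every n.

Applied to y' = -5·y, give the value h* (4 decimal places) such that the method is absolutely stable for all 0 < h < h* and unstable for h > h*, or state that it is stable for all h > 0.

With y'=λy (z=hλ):
  y_{n+1} = y_n + z·[3/4·y_n + 1/4·y_{n+1}] ⇒ (1 − 1/4z)y_{n+1} = (1 + 3/4z)y_n
  Hence R(z) = (1 + 3/4z)/(1 − 1/4z).

Boundary: |R(x)|=1, x<0.
x=-1.72: |R|=0.2028
R=−1: 1+3/4x = −1+1/4x ⇒ -1/2x=2 ⇒ x=2/(-1/2)=-4.0000
Confirm numerically:
  x=-3.689: |R|=0.91911 <1
  x=-3.050: |R|=0.73050 <1
  x=-2.943: |R|=0.69552 <1
  x=-2.419: |R|=0.50740 <1
  x=-4.373: |R|=1.08910 >1
  x=-4.280: |R|=1.06763 >1
Interval (-4.0000, 0).

(-4.0000,0); λ=-5 ⇒ h* = (4)/5 = 0.8000.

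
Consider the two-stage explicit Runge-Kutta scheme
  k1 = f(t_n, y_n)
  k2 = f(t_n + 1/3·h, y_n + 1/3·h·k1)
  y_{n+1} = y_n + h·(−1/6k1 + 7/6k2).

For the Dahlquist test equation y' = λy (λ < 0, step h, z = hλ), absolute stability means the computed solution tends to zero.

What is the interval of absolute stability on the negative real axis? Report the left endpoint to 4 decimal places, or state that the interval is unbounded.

z∈(-2.5714,0).

Test eqn y'=λy, z=hλ:
  k1=λy_n ⇒ h·k1=z·y_n;  k2=λ(1+1/3z)y_n ⇒ h·k2=z(1+1/3z)y_n
  y_{n+1}/y_n = 1 − 1/6z + 7/6z(1+1/3z) = 1 + z + 7/18z²
  so R(z) = 1 + z + 7/18z².

Solve |R(x)|<1 on ℝ⁻.
x=-0.93: |R|=0.4063
R=1: x+7/18x²=0 ⇒ x=−18/7=-2.5714; min R=1−1/(4·7/18)=0.3571>−1
Confirm numerically:
  x=-2.144: |R|=0.64362 <1
  x=-1.957: |R|=0.53239 <1
  x=-1.771: |R|=0.44873 <1
  x=-1.684: |R|=0.41883 <1
  x=-2.916: |R|=1.39074 >1
  x=-2.864: |R|=1.32586 >1
  x=-2.643: |R|=1.07356 >1
So |R|<1 on (-2.5714, 0).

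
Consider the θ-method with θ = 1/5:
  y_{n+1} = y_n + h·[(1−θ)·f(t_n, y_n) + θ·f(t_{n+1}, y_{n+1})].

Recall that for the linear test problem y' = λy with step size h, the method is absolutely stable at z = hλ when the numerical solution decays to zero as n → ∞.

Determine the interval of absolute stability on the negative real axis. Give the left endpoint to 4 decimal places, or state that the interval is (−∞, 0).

z∈(-3.3333,0).

On y'=λy, z=hλ:
  y_{n+1} = y_n + z·[4/5·y_n + 1/5·y_{n+1}] ⇒ (1 − 1/5z)y_{n+1} = (1 + 4/5z)y_n
  Hence R(z) = (1 + 4/5z)/(1 − 1/5z).

Boundary: |R(x)|=1, x<0.
x=-0.97: |R|=0.1876
R=−1: 1+4/5x = −1+1/5x ⇒ -3/5x=2 ⇒ x=2/(-3/5)=-3.3333
Confirm numerically:
  x=-3.082: |R|=0.90671 <1
  x=-2.195: |R|=0.52536 <1
  x=-1.934: |R|=0.39458 <1
  x=-3.895: |R|=1.18943 >1
  x=-3.690: |R|=1.12313 >1
So |R|<1 on (-3.3333, 0).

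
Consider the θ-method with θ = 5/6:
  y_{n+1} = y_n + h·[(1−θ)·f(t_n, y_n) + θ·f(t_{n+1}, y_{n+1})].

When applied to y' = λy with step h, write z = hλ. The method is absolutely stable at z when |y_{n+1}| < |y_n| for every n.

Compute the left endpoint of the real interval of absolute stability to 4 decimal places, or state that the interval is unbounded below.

unbounded; (−∞, 0).

With y'=λy (z=hλ):
  y_{n+1} = y_n + z·[1/6·y_n + 5/6·y_{n+1}] ⇒ (1 − 5/6z)y_{n+1} = (1 + 1/6z)y_n
  R(z) = (1 + 1/6z)/(1 − 5/6z).

Solve |R(x)|<1 on ℝ⁻.
x=-0.35: |R|=0.7290
x=-2: |R|=0.2500
x=-10: |R|=0.0714
x=-100: |R|=0.1858
θ=5/6≥1/2 ⇒ |1+1/6x|<|1−5/6x| ∀x<0 ⇒ stable on all of ℝ⁻.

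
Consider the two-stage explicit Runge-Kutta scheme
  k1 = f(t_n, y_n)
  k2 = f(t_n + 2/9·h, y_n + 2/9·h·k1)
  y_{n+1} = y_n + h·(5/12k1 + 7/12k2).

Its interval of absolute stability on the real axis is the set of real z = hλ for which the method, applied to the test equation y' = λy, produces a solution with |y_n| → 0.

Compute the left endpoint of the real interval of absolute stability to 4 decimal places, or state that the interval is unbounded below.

Test eqn y'=λy, z=hλ:
  k1=λy_n ⇒ h·k1=z·y_n;  k2=λ(1+2/9z)y_n ⇒ h·k2=z(1+2/9z)y_n
  y_{n+1}/y_n = 1 + 5/12z + 7/12z(1+2/9z) = 1 + z + 7/54z²
  so R(z) = 1 + z + 7/54z².

Solve |R(x)|<1 on ℝ⁻.
x=-1.56: |R|=0.2445
R=1: x+7/54x²=0 ⇒ x=−54/7=-7.7143; min R=1−1/(4·7/54)=-0.9286>−1
Confirm numerically:
  x=-7.583: |R|=0.87095 <1
  x=-6.739: |R|=0.14802 <1
  x=-5.824: |R|=0.42710 <1
  x=-5.229: |R|=0.68461 <1
  x=-8.266: |R|=1.59117 >1
  x=-8.011: |R|=1.30813 >1
  x=-7.777: |R|=1.06322 >1
Interval (-7.7143, 0).

z* = -7.7143.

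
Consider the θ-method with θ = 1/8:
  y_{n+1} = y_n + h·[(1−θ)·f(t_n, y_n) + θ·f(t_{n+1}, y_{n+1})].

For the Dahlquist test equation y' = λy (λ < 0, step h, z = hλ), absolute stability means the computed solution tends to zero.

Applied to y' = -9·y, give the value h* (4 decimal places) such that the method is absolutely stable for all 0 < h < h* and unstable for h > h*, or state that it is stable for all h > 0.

(-2.6667,0); λ=-9 ⇒ h* = (8/3)/9 = 0.2963.

Set f=λy, z=hλ:
  y_{n+1} = y_n + z·[7/8·y_n + 1/8·y_{n+1}] ⇒ (1 − 1/8z)y_{n+1} = (1 + 7/8z)y_n
  Hence R(z) = (1 + 7/8z)/(1 − 1/8z).

Solve |R(x)|<1 on ℝ⁻.
x=-1.65: |R|=0.3679
R=−1: 1+7/8x = −1+1/8x ⇒ -3/4x=2 ⇒ x=2/(-3/4)=-2.6667
Confirm numerically:
  x=-2.300: |R|=0.78641 <1
  x=-1.824: |R|=0.48534 <1
  x=-1.533: |R|=0.28648 <1
  x=-1.141: |R|=0.00142 <1
  x=-2.942: |R|=1.15098 >1
  x=-2.751: |R|=1.04707 >1
  x=-2.744: |R|=1.04319 >1
So |R|<1 on (-2.6667, 0).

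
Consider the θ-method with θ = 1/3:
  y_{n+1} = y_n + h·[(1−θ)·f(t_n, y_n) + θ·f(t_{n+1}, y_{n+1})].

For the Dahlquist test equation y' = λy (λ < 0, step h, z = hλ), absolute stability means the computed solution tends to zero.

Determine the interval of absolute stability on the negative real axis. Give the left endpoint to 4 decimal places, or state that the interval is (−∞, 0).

With y'=λy (z=hλ):
  y_{n+1} = y_n + z·[2/3·y_n + 1/3·y_{n+1}] ⇒ (1 − 1/3z)y_{n+1} = (1 + 2/3z)y_n
  Hence R(z) = (1 + 2/3z)/(1 − 1/3z).

Boundary: |R(x)|=1, x<0.
x=-1.69: |R|=0.0810
R=−1: 1+2/3x = −1+1/3x ⇒ -1/3x=2 ⇒ x=2/(-1/3)=-6.0000
Confirm numerically:
  x=-4.794: |R|=0.84527 <1
  x=-3.969: |R|=0.70857 <1
  x=-3.922: |R|=0.69980 <1
  x=-3.889: |R|=0.69357 <1
  x=-6.572: |R|=1.05976 >1
  x=-6.528: |R|=1.05542 >1
  x=-6.326: |R|=1.03496 >1
Interval (-6.0000, 0).

(-6.0000, 0).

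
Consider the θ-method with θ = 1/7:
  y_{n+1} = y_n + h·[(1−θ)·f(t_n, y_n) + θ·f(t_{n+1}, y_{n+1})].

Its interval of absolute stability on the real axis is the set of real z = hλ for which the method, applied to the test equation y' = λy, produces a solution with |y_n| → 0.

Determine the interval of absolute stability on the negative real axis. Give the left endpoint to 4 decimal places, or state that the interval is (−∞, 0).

(-2.8000, 0).

Test eqn y'=λy, z=hλ:
  y_{n+1} = y_n + z·[6/7·y_n + 1/7·y_{n+1}] ⇒ (1 − 1/7z)y_{n+1} = (1 + 6/7z)y_n
  ⇒ R(z) = (1 + 6/7z)/(1 − 1/7z).

Boundary: |R(x)|=1, x<0.
x=-0.66: |R|=0.3969
R=−1: 1+6/7x = −1+1/7x ⇒ -5/7x=2 ⇒ x=2/(-5/7)=-2.8000
Confirm numerically:
  x=-1.845: |R|=0.46015 <1
  x=-1.796: |R|=0.42929 <1
  x=-1.723: |R|=0.38267 <1
  x=-1.471: |R|=0.21556 <1
  x=-3.368: |R|=1.27392 >1
  x=-3.350: |R|=1.26570 >1
Interval (-2.8000, 0).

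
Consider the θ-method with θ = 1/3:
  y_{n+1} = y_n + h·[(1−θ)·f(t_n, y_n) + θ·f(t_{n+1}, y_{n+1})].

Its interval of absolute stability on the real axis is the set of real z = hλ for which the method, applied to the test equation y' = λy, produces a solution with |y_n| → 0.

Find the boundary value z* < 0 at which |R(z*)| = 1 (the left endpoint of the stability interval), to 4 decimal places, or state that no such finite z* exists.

z* = -6.0000.

On y'=λy, z=hλ:
  y_{n+1} = y_n + z·[2/3·y_n + 1/3·y_{n+1}] ⇒ (1 − 1/3z)y_{n+1} = (1 + 2/3z)y_n
  R(z) = (1 + 2/3z)/(1 − 1/3z).

Solve |R(x)|<1 on ℝ⁻.
x=-0.32: |R|=0.7108
R=−1: 1+2/3x = −1+1/3x ⇒ -1/3x=2 ⇒ x=2/(-1/3)=-6.0000
Confirm numerically:
  x=-5.892: |R|=0.98785 <1
  x=-5.330: |R|=0.91957 <1
  x=-5.046: |R|=0.88143 <1
  x=-4.320: |R|=0.77049 <1
  x=-6.381: |R|=1.04061 >1
  x=-6.288: |R|=1.03101 >1
  x=-6.144: |R|=1.01575 >1
So |R|<1 on (-6.0000, 0).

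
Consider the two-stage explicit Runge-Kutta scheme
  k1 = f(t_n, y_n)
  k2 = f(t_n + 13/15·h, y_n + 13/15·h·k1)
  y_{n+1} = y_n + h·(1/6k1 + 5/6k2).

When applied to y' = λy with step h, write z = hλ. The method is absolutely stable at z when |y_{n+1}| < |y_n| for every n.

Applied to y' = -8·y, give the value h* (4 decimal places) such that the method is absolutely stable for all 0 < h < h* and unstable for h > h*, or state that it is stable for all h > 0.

With y'=λy (z=hλ):
  k1=λy_n ⇒ h·k1=z·y_n;  k2=λ(1+13/15z)y_n ⇒ h·k2=z(1+13/15z)y_n
  y_{n+1}/y_n = 1 + 1/6z + 5/6z(1+13/15z) = 1 + z + 13/18z²
  Hence R(z) = 1 + z + 13/18z².

Find x<0 with |R(x)|<1.
x=-1.1: |R|=0.7739
R=1: x+13/18x²=0 ⇒ x=−18/13=-1.3846; min R=1−1/(4·13/18)=0.6538>−1
Confirm numerically:
  x=-1.270: |R|=0.89487 <1
  x=-0.888: |R|=0.68150 <1
  x=-0.787: |R|=0.66032 <1
  x=-0.778: |R|=0.65915 <1
  x=-1.917: |R|=1.73709 >1
  x=-1.629: |R|=1.28752 >1
Stable set (-1.3846, 0).

(-1.3846,0); λ=-8 ⇒ h* = (18/13)/8 = 0.1731.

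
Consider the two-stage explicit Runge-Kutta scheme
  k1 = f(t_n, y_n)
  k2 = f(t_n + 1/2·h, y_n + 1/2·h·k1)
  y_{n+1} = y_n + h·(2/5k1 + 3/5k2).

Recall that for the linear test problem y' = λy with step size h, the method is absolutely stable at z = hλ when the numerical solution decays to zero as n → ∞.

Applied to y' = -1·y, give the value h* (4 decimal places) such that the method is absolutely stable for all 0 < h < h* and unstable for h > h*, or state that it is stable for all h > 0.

(-3.3333,0); λ=-1 ⇒ h* = (10/3)/1 = 3.3333.

Set f=λy, z=hλ:
  k1=λy_n ⇒ h·k1=z·y_n;  k2=λ(1+1/2z)y_n ⇒ h·k2=z(1+1/2z)y_n
  y_{n+1}/y_n = 1 + 2/5z + 3/5z(1+1/2z) = 1 + z + 3/10z²
  Hence R(z) = 1 + z + 3/10z².

Solve |R(x)|<1 on ℝ⁻.
x=-1.41: |R|=0.1864
R=1: x+3/10x²=0 ⇒ x=−10/3=-3.3333; min R=1−1/(4·3/10)=0.1667>−1
Confirm numerically:
  x=-2.647: |R|=0.45498 <1
  x=-2.615: |R|=0.43647 <1
  x=-1.912: |R|=0.18472 <1
  x=-1.853: |R|=0.17708 <1
  x=-3.739: |R|=1.45504 >1
  x=-3.634: |R|=1.32779 >1
  x=-3.545: |R|=1.22511 >1
Interval (-3.3333, 0).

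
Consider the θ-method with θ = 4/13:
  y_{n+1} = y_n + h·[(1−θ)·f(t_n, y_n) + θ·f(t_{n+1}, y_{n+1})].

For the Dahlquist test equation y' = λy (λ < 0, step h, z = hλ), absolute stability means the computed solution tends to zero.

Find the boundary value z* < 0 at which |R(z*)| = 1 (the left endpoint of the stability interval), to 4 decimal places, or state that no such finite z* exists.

left endpoint -5.2000.

On y'=λy, z=hλ:
  y_{n+1} = y_n + z·[9/13·y_n + 4/13·y_{n+1}] ⇒ (1 − 4/13z)y_{n+1} = (1 + 9/13z)y_n
  Hence R(z) = (1 + 9/13z)/(1 − 4/13z).

Find x<0 with |R(x)|<1.
x=-0.62: |R|=0.4793
R=−1: 1+9/13x = −1+4/13x ⇒ -5/13x=2 ⇒ x=2/(-5/13)=-5.2000
Confirm numerically:
  x=-4.321: |R|=0.85487 <1
  x=-3.850: |R|=0.76232 <1
  x=-3.143: |R|=0.59780 <1
  x=-2.843: |R|=0.51645 <1
  x=-5.438: |R|=1.03424 >1
  x=-5.400: |R|=1.02890 >1
So |R|<1 on (-5.2000, 0).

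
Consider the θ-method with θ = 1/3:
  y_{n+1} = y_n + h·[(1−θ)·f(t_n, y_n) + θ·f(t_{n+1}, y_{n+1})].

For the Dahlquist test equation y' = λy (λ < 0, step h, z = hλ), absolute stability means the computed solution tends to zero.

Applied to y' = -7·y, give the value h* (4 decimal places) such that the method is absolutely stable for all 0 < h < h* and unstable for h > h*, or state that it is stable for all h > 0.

Set f=λy, z=hλ:
  y_{n+1} = y_n + z·[2/3·y_n + 1/3·y_{n+1}] ⇒ (1 − 1/3z)y_{n+1} = (1 + 2/3z)y_n
  ⇒ R(z) = (1 + 2/3z)/(1 − 1/3z).

Boundary: |R(x)|=1, x<0.
x=-0.34: |R|=0.6946
R=−1: 1+2/3x = −1+1/3x ⇒ -1/3x=2 ⇒ x=2/(-1/3)=-6.0000
Confirm numerically:
  x=-3.918: |R|=0.69905 <1
  x=-3.597: |R|=0.63574 <1
  x=-2.572: |R|=0.38478 <1
  x=-6.389: |R|=1.04143 >1
  x=-6.307: |R|=1.03299 >1
Stable set (-6.0000, 0).

(-6.0000,0); λ=-7 ⇒ h* = (6)/7 = 0.8571.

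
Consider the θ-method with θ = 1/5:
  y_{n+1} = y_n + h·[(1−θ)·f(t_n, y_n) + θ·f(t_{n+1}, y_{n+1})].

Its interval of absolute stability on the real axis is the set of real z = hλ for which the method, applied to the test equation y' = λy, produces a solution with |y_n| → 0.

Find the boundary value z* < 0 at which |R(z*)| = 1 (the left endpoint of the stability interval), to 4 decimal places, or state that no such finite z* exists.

Set f=λy, z=hλ:
  y_{n+1} = y_n + z·[4/5·y_n + 1/5·y_{n+1}] ⇒ (1 − 1/5z)y_{n+1} = (1 + 4/5z)y_n
  ⇒ R(z) = (1 + 4/5z)/(1 − 1/5z).

Need |R(x)|<1, x<0.
x=-0.86: |R|=0.2662
R=−1: 1+4/5x = −1+1/5x ⇒ -3/5x=2 ⇒ x=2/(-3/5)=-3.3333
Confirm numerically:
  x=-2.541: |R|=0.68479 <1
  x=-1.876: |R|=0.36417 <1
  x=-1.472: |R|=0.13721 <1
  x=-3.772: |R|=1.15002 >1
  x=-3.617: |R|=1.09876 >1
  x=-3.554: |R|=1.07739 >1
So |R|<1 on (-3.3333, 0).

left endpoint -3.3333.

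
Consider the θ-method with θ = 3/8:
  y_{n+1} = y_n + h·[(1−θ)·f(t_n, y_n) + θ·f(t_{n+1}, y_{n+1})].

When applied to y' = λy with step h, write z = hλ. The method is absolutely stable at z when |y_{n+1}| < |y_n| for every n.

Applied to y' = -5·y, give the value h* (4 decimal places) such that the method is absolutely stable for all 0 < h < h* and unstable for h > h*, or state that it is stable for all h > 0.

Test eqn y'=λy, z=hλ:
  y_{n+1} = y_n + z·[5/8·y_n + 3/8·y_{n+1}] ⇒ (1 − 3/8z)y_{n+1} = (1 + 5/8z)y_n
  ⇒ R(z) = (1 + 5/8z)/(1 − 3/8z).

Boundary: |R(x)|=1, x<0.
x=-1.78: |R|=0.0675
R=−1: 1+5/8x = −1+3/8x ⇒ -1/4x=2 ⇒ x=2/(-1/4)=-8.0000
Confirm numerically:
  x=-7.604: |R|=0.97430 <1
  x=-6.112: |R|=0.85662 <1
  x=-5.986: |R|=0.84483 <1
  x=-5.554: |R|=0.80164 <1
  x=-8.511: |R|=1.03048 >1
  x=-8.396: |R|=1.02386 >1
  x=-8.196: |R|=1.01203 >1
Stable set (-8.0000, 0).

(-8.0000,0); λ=-5 ⇒ h* = (8)/5 = 1.6000.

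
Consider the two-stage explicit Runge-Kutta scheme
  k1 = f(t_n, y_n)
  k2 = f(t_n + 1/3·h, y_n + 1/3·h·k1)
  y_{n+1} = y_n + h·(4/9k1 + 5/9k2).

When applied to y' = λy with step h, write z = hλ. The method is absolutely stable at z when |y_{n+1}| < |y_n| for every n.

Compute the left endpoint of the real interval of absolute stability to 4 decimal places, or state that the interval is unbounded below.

left endpoint -5.4000.

Set f=λy, z=hλ:
  k1=λy_n ⇒ h·k1=z·y_n;  k2=λ(1+1/3z)y_n ⇒ h·k2=z(1+1/3z)y_n
  y_{n+1}/y_n = 1 + 4/9z + 5/9z(1+1/3z) = 1 + z + 5/27z²
  Hence R(z) = 1 + z + 5/27z².

Find x<0 with |R(x)|<1.
x=-0.74: |R|=0.3614
R=1: x+5/27x²=0 ⇒ x=−27/5=-5.4000; min R=1−1/(4·5/27)=-0.3500>−1
Confirm numerically:
  x=-4.457: |R|=0.22168 <1
  x=-2.723: |R|=0.34990 <1
  x=-2.711: |R|=0.34998 <1
  x=-2.337: |R|=0.32560 <1
  x=-5.885: |R|=1.52856 >1
  x=-5.663: |R|=1.27581 >1
  x=-5.623: |R|=1.23221 >1
So |R|<1 on (-5.4000, 0).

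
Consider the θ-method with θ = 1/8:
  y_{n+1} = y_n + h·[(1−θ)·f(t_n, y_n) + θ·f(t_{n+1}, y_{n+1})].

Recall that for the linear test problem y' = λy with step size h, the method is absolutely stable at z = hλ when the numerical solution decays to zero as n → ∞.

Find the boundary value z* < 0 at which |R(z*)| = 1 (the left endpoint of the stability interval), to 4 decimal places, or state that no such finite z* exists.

z* = -2.6667.

Test eqn y'=λy, z=hλ:
  y_{n+1} = y_n + z·[7/8·y_n + 1/8·y_{n+1}] ⇒ (1 − 1/8z)y_{n+1} = (1 + 7/8z)y_n
  so R(z) = (1 + 7/8z)/(1 − 1/8z).

Find x<0 with |R(x)|<1.
x=-1.62: |R|=0.3472
R=−1: 1+7/8x = −1+1/8x ⇒ -3/4x=2 ⇒ x=2/(-3/4)=-2.6667
Confirm numerically:
  x=-2.113: |R|=0.67151 <1
  x=-1.689: |R|=0.39457 <1
  x=-1.192: |R|=0.03742 <1
  x=-3.145: |R|=1.25751 >1
  x=-3.047: |R|=1.20657 >1
Stable set (-2.6667, 0).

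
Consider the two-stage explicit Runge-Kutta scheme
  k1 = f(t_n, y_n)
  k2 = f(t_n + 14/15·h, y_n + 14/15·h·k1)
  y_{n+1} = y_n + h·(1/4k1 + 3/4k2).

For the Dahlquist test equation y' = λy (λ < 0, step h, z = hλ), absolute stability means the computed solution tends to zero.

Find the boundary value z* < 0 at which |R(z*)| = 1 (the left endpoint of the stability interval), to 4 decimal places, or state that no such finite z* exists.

z* = -1.4286.

With y'=λy (z=hλ):
  k1=λy_n ⇒ h·k1=z·y_n;  k2=λ(1+14/15z)y_n ⇒ h·k2=z(1+14/15z)y_n
  y_{n+1}/y_n = 1 + 1/4z + 3/4z(1+14/15z) = 1 + z + 7/10z²
  Hence R(z) = 1 + z + 7/10z².

Find x<0 with |R(x)|<1.
x=-0.98: |R|=0.6923
R=1: x+7/10x²=0 ⇒ x=−10/7=-1.4286; min R=1−1/(4·7/10)=0.6429>−1
Confirm numerically:
  x=-1.137: |R|=0.76794 <1
  x=-1.104: |R|=0.74917 <1
  x=-0.797: |R|=0.64765 <1
  x=-0.644: |R|=0.64632 <1
  x=-1.656: |R|=1.26364 >1
  x=-1.549: |R|=1.13058 >1
Stable set (-1.4286, 0).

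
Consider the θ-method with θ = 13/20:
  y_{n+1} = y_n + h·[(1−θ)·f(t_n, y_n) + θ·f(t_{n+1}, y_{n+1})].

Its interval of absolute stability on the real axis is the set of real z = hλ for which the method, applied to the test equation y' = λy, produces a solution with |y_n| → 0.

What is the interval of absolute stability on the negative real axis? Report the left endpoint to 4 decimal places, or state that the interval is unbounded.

(−∞, 0) — no finite endpoint.

With y'=λy (z=hλ):
  y_{n+1} = y_n + z·[7/20·y_n + 13/20·y_{n+1}] ⇒ (1 − 13/20z)y_{n+1} = (1 + 7/20z)y_n
  Hence R(z) = (1 + 7/20z)/(1 − 13/20z).

Find x<0 with |R(x)|<1.
x=-1.26: |R|=0.3073
x=-2: |R|=0.1304
x=-10: |R|=0.3333
x=-100: |R|=0.5152
θ=13/20≥1/2 ⇒ |1+7/20x|<|1−13/20x| ∀x<0 ⇒ interval (−∞,0).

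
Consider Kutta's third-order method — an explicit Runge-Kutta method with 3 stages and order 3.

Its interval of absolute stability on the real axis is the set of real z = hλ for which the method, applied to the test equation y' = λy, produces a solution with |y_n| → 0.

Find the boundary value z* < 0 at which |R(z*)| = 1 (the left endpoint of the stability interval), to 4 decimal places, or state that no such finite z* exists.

left endpoint -2.5127.

With y'=λy (z=hλ):
  order 3, 3-stage ⇒ R(z)=1+z+z^2/2+z^3/6
  (e.g. R(-1.35)=0.15119, |R|=0.15119)

Need |R(x)|<1, x<0.
x=-1.35: |R|=0.1512
|R(-2.64)|=1.2218 |R(-1.97)|=0.3038 |R(-1.28)|=0.1897
Bisect:
  x_lo=-3.0534 |R|=2.1365  x_hi=-0.3444 |R|=0.7081
  mid=-1.69894 |R|=0.07305 →hi
  mid=-2.37619 |R|=0.78916 →hi
  mid=-2.71481 |R|=1.36450 →lo
  mid=-2.54550 |R|=1.05468 →lo
  mid=-2.46085 |R|=0.91668 →hi
  mid=-2.50317 |R|=0.98433 →hi
  mid=-2.52434 |R|=1.01916 →lo
  ...
  [-2.51276,-2.51260] ⇒ x*=-2.5127
Stable set (-2.5127, 0).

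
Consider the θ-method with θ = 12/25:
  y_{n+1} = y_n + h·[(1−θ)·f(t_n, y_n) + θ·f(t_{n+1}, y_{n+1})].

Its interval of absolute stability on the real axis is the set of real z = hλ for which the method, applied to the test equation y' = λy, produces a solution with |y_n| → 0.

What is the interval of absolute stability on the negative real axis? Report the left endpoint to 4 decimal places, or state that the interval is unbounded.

Set f=λy, z=hλ:
  y_{n+1} = y_n + z·[13/25·y_n + 12/25·y_{n+1}] ⇒ (1 − 12/25z)y_{n+1} = (1 + 13/25z)y_n
  Hence R(z) = (1 + 13/25z)/(1 − 12/25z).

Solve |R(x)|<1 on ℝ⁻.
x=-0.91: |R|=0.3666
R=−1: 1+13/25x = −1+12/25x ⇒ -1/25x=2 ⇒ x=2/(-1/25)=-50.0000
Confirm numerically:
  x=-42.862: |R|=0.98677 <1
  x=-27.165: |R|=0.93494 <1
  x=-20.910: |R|=0.89457 <1
  x=-50.464: |R|=1.00074 >1
  x=-50.209: |R|=1.00033 >1
  x=-50.046: |R|=1.00007 >1
Interval (-50.0000, 0).

(-50.0000, 0).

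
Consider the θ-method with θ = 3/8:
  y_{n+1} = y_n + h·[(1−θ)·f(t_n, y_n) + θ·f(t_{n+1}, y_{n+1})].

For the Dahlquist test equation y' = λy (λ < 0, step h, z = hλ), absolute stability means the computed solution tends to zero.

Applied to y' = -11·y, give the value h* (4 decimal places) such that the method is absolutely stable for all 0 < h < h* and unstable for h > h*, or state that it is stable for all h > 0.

On y'=λy, z=hλ:
  y_{n+1} = y_n + z·[5/8·y_n + 3/8·y_{n+1}] ⇒ (1 − 3/8z)y_{n+1} = (1 + 5/8z)y_n
  Hence R(z) = (1 + 5/8z)/(1 − 3/8z).

Find x<0 with |R(x)|<1.
x=-1.64: |R|=0.0155
R=−1: 1+5/8x = −1+3/8x ⇒ -1/4x=2 ⇒ x=2/(-1/4)=-8.0000
Confirm numerically:
  x=-6.180: |R|=0.86285 <1
  x=-5.516: |R|=0.79762 <1
  x=-4.277: |R|=0.64255 <1
  x=-8.482: |R|=1.02882 >1
  x=-8.149: |R|=1.00918 >1
So |R|<1 on (-8.0000, 0).

(-8.0000,0); λ=-11 ⇒ h* = (8)/11 = 0.7273.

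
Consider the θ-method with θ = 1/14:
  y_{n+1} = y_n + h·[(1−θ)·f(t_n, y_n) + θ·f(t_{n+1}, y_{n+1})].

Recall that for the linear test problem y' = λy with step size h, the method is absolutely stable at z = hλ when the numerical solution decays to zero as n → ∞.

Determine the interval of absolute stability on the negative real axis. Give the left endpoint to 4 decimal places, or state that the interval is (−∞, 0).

z∈(-2.3333,0).

On y'=λy, z=hλ:
  y_{n+1} = y_n + z·[13/14·y_n + 1/14·y_{n+1}] ⇒ (1 − 1/14z)y_{n+1} = (1 + 13/14z)y_n
  ⇒ R(z) = (1 + 13/14z)/(1 − 1/14z).

Boundary: |R(x)|=1, x<0.
x=-0.52: |R|=0.4986
R=−1: 1+13/14x = −1+1/14x ⇒ -6/7x=2 ⇒ x=2/(-6/7)=-2.3333
Confirm numerically:
  x=-1.839: |R|=0.62548 <1
  x=-1.827: |R|=0.61610 <1
  x=-1.573: |R|=0.41411 <1
  x=-2.833: |R|=1.35621 >1
  x=-2.740: |R|=1.29152 >1
  x=-2.454: |R|=1.08800 >1
Stable set (-2.3333, 0).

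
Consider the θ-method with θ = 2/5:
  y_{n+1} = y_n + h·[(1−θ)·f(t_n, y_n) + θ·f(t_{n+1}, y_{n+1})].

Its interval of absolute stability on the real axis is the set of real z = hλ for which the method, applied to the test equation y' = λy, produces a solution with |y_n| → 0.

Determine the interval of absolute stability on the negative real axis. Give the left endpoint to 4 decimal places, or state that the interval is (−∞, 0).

z∈(-10.0000,0).

With y'=λy (z=hλ):
  y_{n+1} = y_n + z·[3/5·y_n + 2/5·y_{n+1}] ⇒ (1 − 2/5z)y_{n+1} = (1 + 3/5z)y_n
  ⇒ R(z) = (1 + 3/5z)/(1 − 2/5z).

Need |R(x)|<1, x<0.
x=-0.78: |R|=0.4055
R=−1: 1+3/5x = −1+2/5x ⇒ -1/5x=2 ⇒ x=2/(-1/5)=-10.0000
Confirm numerically:
  x=-9.909: |R|=0.99633 <1
  x=-9.902: |R|=0.99605 <1
  x=-7.785: |R|=0.89232 <1
  x=-5.938: |R|=0.75930 <1
  x=-10.554: |R|=1.02122 >1
  x=-10.473: |R|=1.01823 >1
So |R|<1 on (-10.0000, 0).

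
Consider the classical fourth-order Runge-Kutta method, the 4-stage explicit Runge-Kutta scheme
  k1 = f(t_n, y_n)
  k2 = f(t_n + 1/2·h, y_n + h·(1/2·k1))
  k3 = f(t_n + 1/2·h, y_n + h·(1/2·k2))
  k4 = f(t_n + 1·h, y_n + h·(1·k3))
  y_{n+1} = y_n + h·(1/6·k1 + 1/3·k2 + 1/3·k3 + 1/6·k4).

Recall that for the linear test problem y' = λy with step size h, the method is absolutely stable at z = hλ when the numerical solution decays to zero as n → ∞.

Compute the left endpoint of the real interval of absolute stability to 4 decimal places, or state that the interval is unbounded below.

Set f=λy, z=hλ:
  order 4, 4-stage ⇒ R(z)=1+z+z^2/2+z^3/6+z^4/24
  (e.g. R(-0.72)=0.48819, |R|=0.48819)

Find x<0 with |R(x)|<1.
x=-0.72: |R|=0.4882
|R(-2.74)|=0.9338 |R(-1.93)|=0.3124 |R(-0.72)|=0.4882
Bisect:
  x_lo=-3.1788 |R|=1.7745  x_hi=-0.1448 |R|=0.8652
  mid=-1.66181 |R|=0.27189 →hi
  mid=-2.42030 |R|=0.57543 →hi
  mid=-2.79955 |R|=1.02170 →lo
  mid=-2.60992 |R|=0.76623 →hi
  mid=-2.70473 |R|=0.88518 →hi
  mid=-2.75214 |R|=0.95116 →hi
  mid=-2.77584 |R|=0.98585 →hi
  mid=-2.78769 |R|=1.00363 →lo
  ...
  [-2.78547,-2.78529] ⇒ x*=-2.7853
Stable set (-2.7853, 0).

left endpoint -2.7853.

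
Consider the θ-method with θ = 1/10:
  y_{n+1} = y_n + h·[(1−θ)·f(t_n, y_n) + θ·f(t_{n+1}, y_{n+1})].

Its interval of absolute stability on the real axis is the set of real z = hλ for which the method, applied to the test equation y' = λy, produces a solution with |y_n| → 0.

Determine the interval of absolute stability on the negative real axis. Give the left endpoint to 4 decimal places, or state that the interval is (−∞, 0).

z∈(-2.5000,0).

Set f=λy, z=hλ:
  y_{n+1} = y_n + z·[9/10·y_n + 1/10·y_{n+1}] ⇒ (1 − 1/10z)y_{n+1} = (1 + 9/10z)y_n
  Hence R(z) = (1 + 9/10z)/(1 − 1/10z).

Boundary: |R(x)|=1, x<0.
x=-0.31: |R|=0.6993
R=−1: 1+9/10x = −1+1/10x ⇒ -4/5x=2 ⇒ x=2/(-4/5)=-2.5000
Confirm numerically:
  x=-1.705: |R|=0.45664 <1
  x=-1.576: |R|=0.36144 <1
  x=-1.394: |R|=0.22345 <1
  x=-3.086: |R|=1.35825 >1
  x=-2.807: |R|=1.19177 >1
  x=-2.658: |R|=1.09986 >1
So |R|<1 on (-2.5000, 0).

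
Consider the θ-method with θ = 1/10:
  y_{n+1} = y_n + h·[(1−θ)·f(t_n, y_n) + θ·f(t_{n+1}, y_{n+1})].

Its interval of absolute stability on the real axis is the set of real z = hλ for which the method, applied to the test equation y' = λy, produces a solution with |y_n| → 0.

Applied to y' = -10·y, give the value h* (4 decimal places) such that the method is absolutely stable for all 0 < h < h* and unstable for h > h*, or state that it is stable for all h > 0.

(-2.5000,0); λ=-10 ⇒ h* = (5/2)/10 = 0.2500.

With y'=λy (z=hλ):
  y_{n+1} = y_n + z·[9/10·y_n + 1/10·y_{n+1}] ⇒ (1 − 1/10z)y_{n+1} = (1 + 9/10z)y_n
  Hence R(z) = (1 + 9/10z)/(1 − 1/10z).

Boundary: |R(x)|=1, x<0.
x=-1: |R|=0.0909
R=−1: 1+9/10x = −1+1/10x ⇒ -4/5x=2 ⇒ x=2/(-4/5)=-2.5000
Confirm numerically:
  x=-1.770: |R|=0.50382 <1
  x=-1.402: |R|=0.22961 <1
  x=-1.164: |R|=0.04264 <1
  x=-2.750: |R|=1.15686 >1
  x=-2.671: |R|=1.10796 >1
Interval (-2.5000, 0).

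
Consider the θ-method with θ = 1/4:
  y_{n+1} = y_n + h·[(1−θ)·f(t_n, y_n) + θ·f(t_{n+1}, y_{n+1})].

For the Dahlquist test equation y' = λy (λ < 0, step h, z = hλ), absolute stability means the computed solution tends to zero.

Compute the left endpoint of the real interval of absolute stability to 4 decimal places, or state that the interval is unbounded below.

z* = -4.0000.

Test eqn y'=λy, z=hλ:
  y_{n+1} = y_n + z·[3/4·y_n + 1/4·y_{n+1}] ⇒ (1 − 1/4z)y_{n+1} = (1 + 3/4z)y_n
  so R(z) = (1 + 3/4z)/(1 − 1/4z).

Find x<0 with |R(x)|<1.
x=-1.45: |R|=0.0642
R=−1: 1+3/4x = −1+1/4x ⇒ -1/2x=2 ⇒ x=2/(-1/2)=-4.0000
Confirm numerically:
  x=-3.052: |R|=0.73114 <1
  x=-2.382: |R|=0.49295 <1
  x=-2.099: |R|=0.37662 <1
  x=-1.843: |R|=0.26168 <1
  x=-4.533: |R|=1.12493 >1
  x=-4.411: |R|=1.09773 >1
  x=-4.370: |R|=1.08841 >1
So |R|<1 on (-4.0000, 0).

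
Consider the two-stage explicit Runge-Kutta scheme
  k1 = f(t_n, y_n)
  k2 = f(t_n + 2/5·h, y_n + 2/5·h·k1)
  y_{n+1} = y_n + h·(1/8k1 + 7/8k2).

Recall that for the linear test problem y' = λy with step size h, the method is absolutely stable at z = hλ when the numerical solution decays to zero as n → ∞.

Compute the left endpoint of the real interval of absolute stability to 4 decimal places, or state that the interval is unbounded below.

Test eqn y'=λy, z=hλ:
  k1=λy_n ⇒ h·k1=z·y_n;  k2=λ(1+2/5z)y_n ⇒ h·k2=z(1+2/5z)y_n
  y_{n+1}/y_n = 1 + 1/8z + 7/8z(1+2/5z) = 1 + z + 7/20z²
  so R(z) = 1 + z + 7/20z².

Find x<0 with |R(x)|<1.
x=-1.38: |R|=0.2865
R=1: x+7/20x²=0 ⇒ x=−20/7=-2.8571; min R=1−1/(4·7/20)=0.2857>−1
Confirm numerically:
  x=-2.739: |R|=0.88674 <1
  x=-2.592: |R|=0.75946 <1
  x=-1.306: |R|=0.29097 <1
  x=-3.140: |R|=1.31086 >1
  x=-3.053: |R|=1.20928 >1
So |R|<1 on (-2.8571, 0).

z* = -2.8571.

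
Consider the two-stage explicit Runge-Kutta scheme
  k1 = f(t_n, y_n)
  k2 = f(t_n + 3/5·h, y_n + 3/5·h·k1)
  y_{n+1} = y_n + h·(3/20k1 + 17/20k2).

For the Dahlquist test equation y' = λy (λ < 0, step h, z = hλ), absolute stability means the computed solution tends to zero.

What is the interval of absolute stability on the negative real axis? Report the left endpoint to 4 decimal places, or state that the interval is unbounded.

With y'=λy (z=hλ):
  k1=λy_n ⇒ h·k1=z·y_n;  k2=λ(1+3/5z)y_n ⇒ h·k2=z(1+3/5z)y_n
  y_{n+1}/y_n = 1 + 3/20z + 17/20z(1+3/5z) = 1 + z + 51/100z²
  R(z) = 1 + z + 51/100z².

Boundary: |R(x)|=1, x<0.
x=-0.52: |R|=0.6179
R=1: x+51/100x²=0 ⇒ x=−100/51=-1.9608; min R=1−1/(4·51/100)=0.5098>−1
Confirm numerically:
  x=-1.810: |R|=0.86081 <1
  x=-1.452: |R|=0.62324 <1
  x=-1.142: |R|=0.52312 <1
  x=-2.288: |R|=1.38182 >1
  x=-2.174: |R|=1.23640 >1
  x=-2.099: |R|=1.14796 >1
Interval (-1.9608, 0).

(-1.9608, 0).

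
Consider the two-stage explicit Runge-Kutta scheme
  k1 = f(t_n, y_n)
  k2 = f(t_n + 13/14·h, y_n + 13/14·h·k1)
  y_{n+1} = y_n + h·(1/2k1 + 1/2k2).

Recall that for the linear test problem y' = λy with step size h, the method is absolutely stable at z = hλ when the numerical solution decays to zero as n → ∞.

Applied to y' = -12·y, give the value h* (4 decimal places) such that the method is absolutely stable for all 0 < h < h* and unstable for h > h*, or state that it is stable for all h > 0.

(-2.1538,0); λ=-12 ⇒ h* = (28/13)/12 = 0.1795.

Set f=λy, z=hλ:
  k1=λy_n ⇒ h·k1=z·y_n;  k2=λ(1+13/14z)y_n ⇒ h·k2=z(1+13/14z)y_n
  y_{n+1}/y_n = 1 + 1/2z + 1/2z(1+13/14z) = 1 + z + 13/28z²
  ⇒ R(z) = 1 + z + 13/28z².

Find x<0 with |R(x)|<1.
x=-1.01: |R|=0.4636
R=1: x+13/28x²=0 ⇒ x=−28/13=-2.1538; min R=1−1/(4·13/28)=0.4615>−1
Confirm numerically:
  x=-1.822: |R|=0.71928 <1
  x=-1.345: |R|=0.49490 <1
  x=-1.240: |R|=0.47389 <1
  x=-1.027: |R|=0.46270 <1
  x=-2.448: |R|=1.33433 >1
  x=-2.442: |R|=1.32670 >1
  x=-2.251: |R|=1.10154 >1
So |R|<1 on (-2.1538, 0).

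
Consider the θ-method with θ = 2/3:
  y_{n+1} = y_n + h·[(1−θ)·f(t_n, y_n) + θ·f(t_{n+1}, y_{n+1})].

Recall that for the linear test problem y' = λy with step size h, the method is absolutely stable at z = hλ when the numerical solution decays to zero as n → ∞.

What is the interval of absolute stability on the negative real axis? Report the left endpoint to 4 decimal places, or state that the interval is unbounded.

interval (−∞, 0).

With y'=λy (z=hλ):
  y_{n+1} = y_n + z·[1/3·y_n + 2/3·y_{n+1}] ⇒ (1 − 2/3z)y_{n+1} = (1 + 1/3z)y_n
  Hence R(z) = (1 + 1/3z)/(1 − 2/3z).

Need |R(x)|<1, x<0.
x=-0.68: |R|=0.5321
x=-2: |R|=0.1429
x=-10: |R|=0.3043
x=-100: |R|=0.4778
θ=2/3≥1/2 ⇒ |1+1/3x|<|1−2/3x| ∀x<0 ⇒ unbounded interval.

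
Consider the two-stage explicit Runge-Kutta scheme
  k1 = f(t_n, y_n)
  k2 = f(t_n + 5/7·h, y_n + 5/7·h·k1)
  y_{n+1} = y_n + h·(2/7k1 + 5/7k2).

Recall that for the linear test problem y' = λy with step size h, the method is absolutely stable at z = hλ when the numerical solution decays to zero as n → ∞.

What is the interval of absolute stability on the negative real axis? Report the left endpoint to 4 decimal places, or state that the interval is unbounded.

Test eqn y'=λy, z=hλ:
  k1=λy_n ⇒ h·k1=z·y_n;  k2=λ(1+5/7z)y_n ⇒ h·k2=z(1+5/7z)y_n
  y_{n+1}/y_n = 1 + 2/7z + 5/7z(1+5/7z) = 1 + z + 25/49z²
  R(z) = 1 + z + 25/49z².

Solve |R(x)|<1 on ℝ⁻.
x=-1.29: |R|=0.5590
R=1: x+25/49x²=0 ⇒ x=−49/25=-1.9600; min R=1−1/(4·25/49)=0.5100>−1
Confirm numerically:
  x=-1.744: |R|=0.80780 <1
  x=-1.309: |R|=0.56522 <1
  x=-1.094: |R|=0.51663 <1
  x=-0.830: |R|=0.52148 <1
  x=-2.162: |R|=1.22282 >1
  x=-2.020: |R|=1.06184 >1
So |R|<1 on (-1.9600, 0).

z∈(-1.9600,0).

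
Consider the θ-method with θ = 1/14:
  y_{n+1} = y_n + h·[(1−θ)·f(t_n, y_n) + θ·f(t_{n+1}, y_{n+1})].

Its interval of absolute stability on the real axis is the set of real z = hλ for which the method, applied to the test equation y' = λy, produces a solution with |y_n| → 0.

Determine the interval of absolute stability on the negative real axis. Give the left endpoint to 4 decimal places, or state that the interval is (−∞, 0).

z∈(-2.3333,0).

Test eqn y'=λy, z=hλ:
  y_{n+1} = y_n + z·[13/14·y_n + 1/14·y_{n+1}] ⇒ (1 − 1/14z)y_{n+1} = (1 + 13/14z)y_n
  so R(z) = (1 + 13/14z)/(1 − 1/14z).

Boundary: |R(x)|=1, x<0.
x=-0.73: |R|=0.3062
R=−1: 1+13/14x = −1+1/14x ⇒ -6/7x=2 ⇒ x=2/(-6/7)=-2.3333
Confirm numerically:
  x=-2.271: |R|=0.95403 <1
  x=-1.907: |R|=0.67838 <1
  x=-1.102: |R|=0.02159 <1
  x=-2.789: |R|=1.32569 >1
  x=-2.581: |R|=1.17924 >1
Stable set (-2.3333, 0).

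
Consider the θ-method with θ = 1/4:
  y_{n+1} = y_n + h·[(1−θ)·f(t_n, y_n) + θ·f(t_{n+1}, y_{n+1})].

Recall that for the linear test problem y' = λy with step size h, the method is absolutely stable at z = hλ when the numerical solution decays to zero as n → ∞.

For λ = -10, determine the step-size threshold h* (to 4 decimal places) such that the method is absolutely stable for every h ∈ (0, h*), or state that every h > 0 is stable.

Set f=λy, z=hλ:
  y_{n+1} = y_n + z·[3/4·y_n + 1/4·y_{n+1}] ⇒ (1 − 1/4z)y_{n+1} = (1 + 3/4z)y_n
  R(z) = (1 + 3/4z)/(1 − 1/4z).

Boundary: |R(x)|=1, x<0.
x=-1.1: |R|=0.1373
R=−1: 1+3/4x = −1+1/4x ⇒ -1/2x=2 ⇒ x=2/(-1/2)=-4.0000
Confirm numerically:
  x=-3.767: |R|=0.94000 <1
  x=-2.690: |R|=0.60837 <1
  x=-2.335: |R|=0.47435 <1
  x=-4.180: |R|=1.04401 >1
  x=-4.091: |R|=1.02249 >1
Stable set (-4.0000, 0).

(-4.0000,0); λ=-10 ⇒ h* = (4)/10 = 0.4000.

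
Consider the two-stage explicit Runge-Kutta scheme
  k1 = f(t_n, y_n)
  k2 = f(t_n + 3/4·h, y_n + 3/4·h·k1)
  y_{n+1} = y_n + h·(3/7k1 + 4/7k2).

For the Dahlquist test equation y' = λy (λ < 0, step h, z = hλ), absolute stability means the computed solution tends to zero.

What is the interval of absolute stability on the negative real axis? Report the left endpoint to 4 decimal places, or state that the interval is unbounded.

With y'=λy (z=hλ):
  k1=λy_n ⇒ h·k1=z·y_n;  k2=λ(1+3/4z)y_n ⇒ h·k2=z(1+3/4z)y_n
  y_{n+1}/y_n = 1 + 3/7z + 4/7z(1+3/4z) = 1 + z + 3/7z²
  so R(z) = 1 + z + 3/7z².

Solve |R(x)|<1 on ℝ⁻.
x=-0.36: |R|=0.6955
R=1: x+3/7x²=0 ⇒ x=−7/3=-2.3333; min R=1−1/(4·3/7)=0.4167>−1
Confirm numerically:
  x=-1.535: |R|=0.47481 <1
  x=-1.257: |R|=0.42016 <1
  x=-1.182: |R|=0.41677 <1
  x=-1.124: |R|=0.41745 <1
  x=-2.710: |R|=1.43747 >1
  x=-2.483: |R|=1.15927 >1
Stable set (-2.3333, 0).

(-2.3333, 0).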